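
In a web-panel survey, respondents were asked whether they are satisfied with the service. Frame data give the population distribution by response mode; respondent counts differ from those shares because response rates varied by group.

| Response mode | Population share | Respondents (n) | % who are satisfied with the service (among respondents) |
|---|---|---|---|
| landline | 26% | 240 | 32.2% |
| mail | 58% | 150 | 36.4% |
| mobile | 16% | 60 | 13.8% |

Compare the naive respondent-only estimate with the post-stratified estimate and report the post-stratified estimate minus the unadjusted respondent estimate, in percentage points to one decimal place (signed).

Without adjustment, the pooled respondent share is:
  (240/450)×32.2 + (150/450)×36.4 + (60/450)×13.8 = 31.1467%
Reweighting by population response mode shares:
  0.26×32.2 + 0.58×36.4 + 0.16×13.8 = 31.692%
Difference = 31.692 − 31.1467 = 0.5453 pp.

+0.5 percentage points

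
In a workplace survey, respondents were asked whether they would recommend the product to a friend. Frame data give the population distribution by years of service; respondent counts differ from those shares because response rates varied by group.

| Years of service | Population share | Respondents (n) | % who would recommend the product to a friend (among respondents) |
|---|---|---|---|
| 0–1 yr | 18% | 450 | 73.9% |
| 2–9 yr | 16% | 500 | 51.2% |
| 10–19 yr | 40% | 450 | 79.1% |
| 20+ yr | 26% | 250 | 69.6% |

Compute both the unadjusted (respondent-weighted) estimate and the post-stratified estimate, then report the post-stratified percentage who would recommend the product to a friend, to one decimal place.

Unadjusted (pooled respondent) estimate weights by respondent counts:
  (450/1650)×73.9 + (500/1650)×51.2 + (450/1650)×79.1 + (250/1650)×69.6 = 67.7879%
Post-stratified estimate weights by population shares:
  0.18×73.9 + 0.16×51.2 + 0.4×79.1 + 0.26×69.6 = 71.23%

71.2%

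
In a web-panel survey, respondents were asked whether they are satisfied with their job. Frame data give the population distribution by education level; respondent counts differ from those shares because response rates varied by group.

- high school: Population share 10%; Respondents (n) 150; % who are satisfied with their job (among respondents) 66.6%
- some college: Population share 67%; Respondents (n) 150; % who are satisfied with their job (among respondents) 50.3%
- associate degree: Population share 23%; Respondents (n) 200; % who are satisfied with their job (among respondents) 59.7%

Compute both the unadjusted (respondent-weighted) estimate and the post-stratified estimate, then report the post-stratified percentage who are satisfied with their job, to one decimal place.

Without adjustment, the pooled respondent share is:
  (150/500)×66.6 + (150/500)×50.3 + (200/500)×59.7 = 58.95%
Post-stratifying to population shares instead:
  0.1×66.6 + 0.67×50.3 + 0.23×59.7 = 54.092%

54.1%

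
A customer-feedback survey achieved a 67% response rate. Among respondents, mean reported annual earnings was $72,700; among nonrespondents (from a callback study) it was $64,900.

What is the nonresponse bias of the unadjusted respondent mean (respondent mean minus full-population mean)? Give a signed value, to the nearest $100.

+$2,600

Nonresponse fraction = 1 − 0.67 = 0.33.
Bias = (nonresponse fraction) × (respondent mean − nonrespondent mean)
     = 0.33 × (72,700 − 64,900) = 0.33 × 7800 = 2574.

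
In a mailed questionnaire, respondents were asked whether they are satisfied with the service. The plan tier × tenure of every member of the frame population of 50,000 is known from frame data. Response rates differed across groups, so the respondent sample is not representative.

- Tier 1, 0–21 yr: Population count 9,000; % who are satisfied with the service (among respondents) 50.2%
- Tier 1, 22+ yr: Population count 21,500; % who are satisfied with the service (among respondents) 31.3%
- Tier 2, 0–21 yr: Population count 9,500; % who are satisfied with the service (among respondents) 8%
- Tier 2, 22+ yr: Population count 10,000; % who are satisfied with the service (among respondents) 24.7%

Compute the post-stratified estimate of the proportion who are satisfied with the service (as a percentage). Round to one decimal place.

29.0%

Post-stratification weights by population share, not respondent share:
  Tier 1, 0–21 yr: (9,000/50,000) × 50.2 = 9.036
  Tier 1, 22+ yr: (21,500/50,000) × 31.3 = 13.459
  Tier 2, 0–21 yr: (9,500/50,000) × 8 = 1.52
  Tier 2, 22+ yr: (10,000/50,000) × 24.7 = 4.94
Post-stratified estimate = 28.955 → 29.0%.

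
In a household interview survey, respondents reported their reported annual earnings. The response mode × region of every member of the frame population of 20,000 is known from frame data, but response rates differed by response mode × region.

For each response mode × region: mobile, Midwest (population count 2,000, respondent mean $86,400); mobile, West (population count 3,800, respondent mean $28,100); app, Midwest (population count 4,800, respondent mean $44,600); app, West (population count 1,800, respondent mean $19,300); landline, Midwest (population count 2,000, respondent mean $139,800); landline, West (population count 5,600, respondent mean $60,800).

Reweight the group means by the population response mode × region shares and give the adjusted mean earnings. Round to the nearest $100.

Post-stratification weights by population share, not respondent share:
  mobile, Midwest: (2,000/20,000) × 86,400 = 8640
  mobile, West: (3,800/20,000) × 28,100 = 5339
  app, Midwest: (4,800/20,000) × 44,600 = 10,704
  app, West: (1,800/20,000) × 19,300 = 1737
  landline, Midwest: (2,000/20,000) × 139,800 = 13,980
  landline, West: (5,600/20,000) × 60,800 = 17,024
Post-stratified estimate = 57,424 → $57,400.

$57,400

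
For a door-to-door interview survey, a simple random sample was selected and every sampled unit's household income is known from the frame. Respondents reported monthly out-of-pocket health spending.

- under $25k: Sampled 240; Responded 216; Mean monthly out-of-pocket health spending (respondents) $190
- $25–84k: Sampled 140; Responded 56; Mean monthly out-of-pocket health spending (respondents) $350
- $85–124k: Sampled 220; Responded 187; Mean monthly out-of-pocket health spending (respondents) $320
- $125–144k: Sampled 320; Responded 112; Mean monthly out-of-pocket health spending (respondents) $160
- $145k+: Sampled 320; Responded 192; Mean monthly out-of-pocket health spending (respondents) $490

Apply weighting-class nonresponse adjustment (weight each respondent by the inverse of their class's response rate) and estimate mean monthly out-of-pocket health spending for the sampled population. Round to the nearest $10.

Response rates by class: under $25k 216/240 = 90%, $25–84k 56/140 = 40%, $85–124k 187/220 = 85%, $125–144k 112/320 = 35%, $145k+ 192/320 = 60%.
Weighting each respondent by the inverse class response rate inflates each class back to its sampled size, so the class weight is n_sampled:
  under $25k: 240 × 190 = 45,600
  $25–84k: 140 × 350 = 49,000
  $85–124k: 220 × 320 = 70,400
  $125–144k: 320 × 160 = 51,200
  $145k+: 320 × 490 = 156,800
Adjusted estimate = 373,000 / 1,240 = 300.806 → $300.

$300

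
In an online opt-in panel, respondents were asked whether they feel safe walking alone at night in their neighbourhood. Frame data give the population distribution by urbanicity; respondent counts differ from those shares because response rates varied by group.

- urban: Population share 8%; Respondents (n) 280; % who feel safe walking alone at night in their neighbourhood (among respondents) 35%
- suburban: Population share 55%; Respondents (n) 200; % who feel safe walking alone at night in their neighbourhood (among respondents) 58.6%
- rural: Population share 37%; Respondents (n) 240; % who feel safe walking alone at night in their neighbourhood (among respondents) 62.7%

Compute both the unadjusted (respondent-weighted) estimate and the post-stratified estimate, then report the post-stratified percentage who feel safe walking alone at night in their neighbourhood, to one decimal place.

Without adjustment, the pooled respondent share is:
  (280/720)×35 + (200/720)×58.6 + (240/720)×62.7 = 50.7889%
Reweighting by population urbanicity shares:
  0.08×35 + 0.55×58.6 + 0.37×62.7 = 58.229%

58.2%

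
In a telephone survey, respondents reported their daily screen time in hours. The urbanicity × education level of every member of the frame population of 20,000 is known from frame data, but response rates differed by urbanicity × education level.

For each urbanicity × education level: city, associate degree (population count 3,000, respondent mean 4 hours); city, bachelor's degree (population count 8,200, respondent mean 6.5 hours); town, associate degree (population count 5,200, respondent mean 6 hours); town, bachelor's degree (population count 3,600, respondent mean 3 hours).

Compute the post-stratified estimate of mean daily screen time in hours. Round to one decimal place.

Post-stratification weights by population share, not respondent share:
  city, associate degree: (3,000/20,000) × 4 = 0.6
  city, bachelor's degree: (8,200/20,000) × 6.5 = 2.665
  town, associate degree: (5,200/20,000) × 6 = 1.56
  town, bachelor's degree: (3,600/20,000) × 3 = 0.54
Post-stratified estimate = 5.365 → 5.4.

5.4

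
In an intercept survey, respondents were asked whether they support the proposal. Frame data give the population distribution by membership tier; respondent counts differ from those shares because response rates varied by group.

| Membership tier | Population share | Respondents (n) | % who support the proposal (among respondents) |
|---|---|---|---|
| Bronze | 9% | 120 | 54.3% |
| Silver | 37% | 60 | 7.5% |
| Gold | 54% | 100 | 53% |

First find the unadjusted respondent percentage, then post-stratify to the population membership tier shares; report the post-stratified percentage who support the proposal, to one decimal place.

36.3%

Unadjusted (pooled respondent) estimate weights by respondent counts:
  (120/280)×54.3 + (60/280)×7.5 + (100/280)×53 = 43.8071%
Post-stratifying to population shares instead:
  0.09×54.3 + 0.37×7.5 + 0.54×53 = 36.282%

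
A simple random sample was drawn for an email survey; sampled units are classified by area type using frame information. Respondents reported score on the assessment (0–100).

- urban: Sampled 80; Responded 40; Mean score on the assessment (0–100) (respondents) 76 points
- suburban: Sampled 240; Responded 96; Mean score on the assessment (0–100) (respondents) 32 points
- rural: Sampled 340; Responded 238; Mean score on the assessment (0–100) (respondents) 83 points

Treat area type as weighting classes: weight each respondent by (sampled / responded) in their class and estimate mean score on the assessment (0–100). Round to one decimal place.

63.6

Class response rates: urban 40/80 = 50%, suburban 96/240 = 40%, rural 238/340 = 70%.
With weight = n_sampled/n_responded per class, the weighted class total is n_sampled:
  urban: 80 × 76 = 6080
  suburban: 240 × 32 = 7680
  rural: 340 × 83 = 28,220
Adjusted estimate = 41,980 / 660 = 63.6061 → 63.6.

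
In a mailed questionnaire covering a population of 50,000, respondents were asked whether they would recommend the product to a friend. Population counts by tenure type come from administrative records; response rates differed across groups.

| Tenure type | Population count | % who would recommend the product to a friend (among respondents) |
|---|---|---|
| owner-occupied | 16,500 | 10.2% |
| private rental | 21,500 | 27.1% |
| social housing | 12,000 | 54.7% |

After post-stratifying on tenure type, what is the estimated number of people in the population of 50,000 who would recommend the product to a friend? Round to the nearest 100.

Apply each group's respondent rate to its population count:
  owner-occupied: 16,500 × 10.2% = 1683
  private rental: 21,500 × 27.1% = 5826.5
  social housing: 12,000 × 54.7% = 6564
Estimated total = 14073.5 → 14,100.

14,100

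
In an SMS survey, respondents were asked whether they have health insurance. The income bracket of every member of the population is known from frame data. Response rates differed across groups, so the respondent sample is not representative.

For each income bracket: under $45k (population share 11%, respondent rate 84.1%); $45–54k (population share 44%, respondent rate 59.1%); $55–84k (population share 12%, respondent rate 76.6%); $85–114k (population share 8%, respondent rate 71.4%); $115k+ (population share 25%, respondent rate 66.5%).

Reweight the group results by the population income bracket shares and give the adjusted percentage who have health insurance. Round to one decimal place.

Reweight to the known income bracket distribution:
  under $45k: 0.11 × 84.1 = 9.251
  $45–54k: 0.44 × 59.1 = 26.004
  $55–84k: 0.12 × 76.6 = 9.192
  $85–114k: 0.08 × 71.4 = 5.712
  $115k+: 0.25 × 66.5 = 16.625
Post-stratified estimate = 66.784 → 66.8%.

66.8%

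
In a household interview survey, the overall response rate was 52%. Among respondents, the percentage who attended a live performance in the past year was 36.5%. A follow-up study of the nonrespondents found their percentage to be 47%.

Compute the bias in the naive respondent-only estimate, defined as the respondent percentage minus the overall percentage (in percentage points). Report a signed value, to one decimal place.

Nonresponse fraction = 1 − 0.52 = 0.48.
Bias = (nonresponse fraction) × (respondent percentage − nonrespondent percentage)
     = 0.48 × (36.5 − 47) = 0.48 × -10.5 = -5.04.

-5.0 percentage points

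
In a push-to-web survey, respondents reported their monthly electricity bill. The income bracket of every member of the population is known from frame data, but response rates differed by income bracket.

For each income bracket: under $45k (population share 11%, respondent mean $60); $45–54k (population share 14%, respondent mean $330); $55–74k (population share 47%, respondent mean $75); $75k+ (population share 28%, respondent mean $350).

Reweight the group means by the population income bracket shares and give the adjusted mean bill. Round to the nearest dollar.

$186

Post-stratification weights by population share, not respondent share:
  under $45k: 0.11 × 60 = 6.6
  $45–54k: 0.14 × 330 = 46.2
  $55–74k: 0.47 × 75 = 35.25
  $75k+: 0.28 × 350 = 98
Post-stratified estimate = 186.05 → $186.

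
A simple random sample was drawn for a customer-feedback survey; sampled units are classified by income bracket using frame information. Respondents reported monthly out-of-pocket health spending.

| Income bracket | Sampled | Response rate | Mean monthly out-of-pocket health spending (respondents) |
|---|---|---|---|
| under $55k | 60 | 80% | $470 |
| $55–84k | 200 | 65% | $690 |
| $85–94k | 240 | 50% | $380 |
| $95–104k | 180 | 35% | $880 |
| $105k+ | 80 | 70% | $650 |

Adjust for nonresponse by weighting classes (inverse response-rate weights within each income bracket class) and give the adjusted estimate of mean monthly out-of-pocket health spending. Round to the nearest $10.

$620

Each respondent's weight = sampled/responded in their class; summing within a class gives n_sampled, so:
  under $55k: 60 × 470 = 28,200
  $55–84k: 200 × 690 = 138,000
  $85–94k: 240 × 380 = 91,200
  $95–104k: 180 × 880 = 158,400
  $105k+: 80 × 650 = 52,000
Adjusted estimate = 467,800 / 760 = 615.526 → $620.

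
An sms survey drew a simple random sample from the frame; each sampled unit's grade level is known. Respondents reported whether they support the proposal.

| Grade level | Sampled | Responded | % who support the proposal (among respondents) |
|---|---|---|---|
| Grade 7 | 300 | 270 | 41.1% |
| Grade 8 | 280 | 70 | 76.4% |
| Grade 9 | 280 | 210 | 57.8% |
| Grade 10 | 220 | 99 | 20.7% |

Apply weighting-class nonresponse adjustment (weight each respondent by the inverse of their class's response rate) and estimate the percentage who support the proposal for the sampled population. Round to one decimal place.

50.4%

Response rates by class: Grade 7 270/300 = 90%, Grade 8 70/280 = 25%, Grade 9 210/280 = 75%, Grade 10 99/220 = 45%.
Inverse-response-rate weighting restores each class to its sampled count, so class totals weight by n_sampled:
  Grade 7: 300 × 41.1 = 12,330
  Grade 8: 280 × 76.4 = 21,392
  Grade 9: 280 × 57.8 = 16,184
  Grade 10: 220 × 20.7 = 4554
Adjusted estimate = 54,460 / 1,080 = 50.4259 → 50.4%.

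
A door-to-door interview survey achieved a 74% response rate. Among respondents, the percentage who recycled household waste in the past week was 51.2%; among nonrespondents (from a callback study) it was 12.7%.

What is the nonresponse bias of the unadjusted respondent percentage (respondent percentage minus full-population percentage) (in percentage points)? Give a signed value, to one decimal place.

+10.0 percentage points

Nonresponse fraction = 1 − 0.74 = 0.26.
Bias = (nonresponse fraction) × (respondent percentage − nonrespondent percentage)
     = 0.26 × (51.2 − 12.7) = 0.26 × 38.5 = 10.01.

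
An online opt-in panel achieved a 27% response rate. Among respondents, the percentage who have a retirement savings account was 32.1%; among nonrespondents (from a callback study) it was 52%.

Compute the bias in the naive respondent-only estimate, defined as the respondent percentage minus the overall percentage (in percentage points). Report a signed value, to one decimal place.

Nonresponse fraction = 1 − 0.27 = 0.73.
Bias = (nonresponse fraction) × (respondent percentage − nonrespondent percentage)
     = 0.73 × (32.1 − 52) = 0.73 × -19.9 = -14.527.

-14.5 percentage points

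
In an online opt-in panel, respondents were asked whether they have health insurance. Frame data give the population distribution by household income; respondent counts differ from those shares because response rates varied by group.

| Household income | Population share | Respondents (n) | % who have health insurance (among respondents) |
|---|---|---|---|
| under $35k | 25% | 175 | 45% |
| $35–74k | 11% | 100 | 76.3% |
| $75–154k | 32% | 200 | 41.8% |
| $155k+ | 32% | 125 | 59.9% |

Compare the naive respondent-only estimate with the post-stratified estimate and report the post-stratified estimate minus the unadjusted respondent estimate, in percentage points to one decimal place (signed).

Without adjustment, the pooled respondent share is:
  (175/600)×45 + (100/600)×76.3 + (200/600)×41.8 + (125/600)×59.9 = 52.2542%
Post-stratified estimate weights by population shares:
  0.25×45 + 0.11×76.3 + 0.32×41.8 + 0.32×59.9 = 52.187%
Difference = 52.187 − 52.2542 = -0.0672 pp.

-0.1 percentage points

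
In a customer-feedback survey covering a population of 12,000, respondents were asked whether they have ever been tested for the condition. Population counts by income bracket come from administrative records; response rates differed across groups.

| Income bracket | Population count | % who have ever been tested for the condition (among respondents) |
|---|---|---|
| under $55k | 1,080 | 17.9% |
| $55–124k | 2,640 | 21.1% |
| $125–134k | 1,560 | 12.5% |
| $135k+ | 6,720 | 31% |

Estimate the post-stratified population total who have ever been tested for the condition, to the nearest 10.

Apply each group's respondent rate to its population count:
  under $55k: 1,080 × 17.9% = 193.32
  $55–124k: 2,640 × 21.1% = 557.04
  $125–134k: 1,560 × 12.5% = 195
  $135k+: 6,720 × 31% = 2083.2
Estimated total = 3028.56 → 3,030.

3,030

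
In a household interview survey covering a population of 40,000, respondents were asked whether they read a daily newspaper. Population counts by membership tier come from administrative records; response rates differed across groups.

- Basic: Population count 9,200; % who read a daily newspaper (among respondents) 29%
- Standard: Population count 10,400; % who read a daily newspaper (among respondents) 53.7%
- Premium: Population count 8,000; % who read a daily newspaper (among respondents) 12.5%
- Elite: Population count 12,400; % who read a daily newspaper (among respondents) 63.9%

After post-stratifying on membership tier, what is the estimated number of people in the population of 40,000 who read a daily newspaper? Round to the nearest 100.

17,200

Estimated count per cell = population count × respondent percentage:
  Basic: 9,200 × 29% = 2668
  Standard: 10,400 × 53.7% = 5584.8
  Premium: 8,000 × 12.5% = 1000
  Elite: 12,400 × 63.9% = 7923.6
Estimated total = 17176.4 → 17,200.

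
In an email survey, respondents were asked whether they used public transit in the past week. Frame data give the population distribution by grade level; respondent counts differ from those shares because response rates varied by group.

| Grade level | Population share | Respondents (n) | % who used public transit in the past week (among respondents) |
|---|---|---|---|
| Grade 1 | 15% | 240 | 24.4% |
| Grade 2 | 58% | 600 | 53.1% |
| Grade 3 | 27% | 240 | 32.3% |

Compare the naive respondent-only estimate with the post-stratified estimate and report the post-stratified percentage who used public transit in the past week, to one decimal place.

Unadjusted (pooled respondent) estimate weights by respondent counts:
  (240/1080)×24.4 + (600/1080)×53.1 + (240/1080)×32.3 = 42.1%
Post-stratifying to population shares instead:
  0.15×24.4 + 0.58×53.1 + 0.27×32.3 = 43.179%

43.2%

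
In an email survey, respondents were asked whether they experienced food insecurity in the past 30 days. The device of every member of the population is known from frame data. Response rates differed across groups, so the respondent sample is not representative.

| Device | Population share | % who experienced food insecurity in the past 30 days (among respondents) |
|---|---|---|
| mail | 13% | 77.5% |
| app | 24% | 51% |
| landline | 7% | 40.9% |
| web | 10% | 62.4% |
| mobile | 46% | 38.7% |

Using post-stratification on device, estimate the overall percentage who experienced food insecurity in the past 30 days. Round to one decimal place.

Weight each group's respondent value by its population share:
  mail: 0.13 × 77.5 = 10.075
  app: 0.24 × 51 = 12.24
  landline: 0.07 × 40.9 = 2.863
  web: 0.1 × 62.4 = 6.24
  mobile: 0.46 × 38.7 = 17.802
Post-stratified estimate = 49.22 → 49.2%.

49.2%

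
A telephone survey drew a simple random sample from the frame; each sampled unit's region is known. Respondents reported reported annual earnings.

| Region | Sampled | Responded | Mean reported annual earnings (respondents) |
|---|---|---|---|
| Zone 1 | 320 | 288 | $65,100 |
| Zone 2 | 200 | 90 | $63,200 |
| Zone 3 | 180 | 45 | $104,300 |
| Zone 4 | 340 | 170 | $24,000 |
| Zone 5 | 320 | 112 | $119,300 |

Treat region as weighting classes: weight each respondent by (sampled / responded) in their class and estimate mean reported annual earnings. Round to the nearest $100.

$72,500

Class response rates: Zone 1 288/320 = 90%, Zone 2 90/200 = 45%, Zone 3 45/180 = 25%, Zone 4 170/340 = 50%, Zone 5 112/320 = 35%.
Inverse-response-rate weighting restores each class to its sampled count, so class totals weight by n_sampled:
  Zone 1: 320 × 65,100 = 20,832,000
  Zone 2: 200 × 63,200 = 12,640,000
  Zone 3: 180 × 104,300 = 18,774,000
  Zone 4: 340 × 24,000 = 8,160,000
  Zone 5: 320 × 119,300 = 38,176,000
Adjusted estimate = 98,582,000 / 1,360 = 72486.8 → $72,500.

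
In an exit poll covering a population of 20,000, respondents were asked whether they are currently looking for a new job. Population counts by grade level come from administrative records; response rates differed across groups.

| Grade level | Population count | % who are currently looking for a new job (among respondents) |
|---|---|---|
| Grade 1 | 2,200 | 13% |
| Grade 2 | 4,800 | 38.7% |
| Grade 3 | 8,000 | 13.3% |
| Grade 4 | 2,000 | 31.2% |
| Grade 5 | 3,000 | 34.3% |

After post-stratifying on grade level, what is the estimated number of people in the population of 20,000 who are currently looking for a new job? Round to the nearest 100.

Each cell contributes its population count × the respondent rate:
  Grade 1: 2,200 × 13% = 286
  Grade 2: 4,800 × 38.7% = 1857.6
  Grade 3: 8,000 × 13.3% = 1064
  Grade 4: 2,000 × 31.2% = 624
  Grade 5: 3,000 × 34.3% = 1029
Estimated total = 4860.6 → 4,900.

4,900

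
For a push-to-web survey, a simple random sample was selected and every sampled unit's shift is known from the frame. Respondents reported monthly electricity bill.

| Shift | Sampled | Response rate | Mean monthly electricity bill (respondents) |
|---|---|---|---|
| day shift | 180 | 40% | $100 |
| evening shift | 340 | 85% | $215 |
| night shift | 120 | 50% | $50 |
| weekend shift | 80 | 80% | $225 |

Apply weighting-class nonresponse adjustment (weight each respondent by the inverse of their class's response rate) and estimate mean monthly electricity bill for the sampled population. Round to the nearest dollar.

With weight = n_sampled/n_responded per class, the weighted class total is n_sampled:
  day shift: 180 × 100 = 18,000
  evening shift: 340 × 215 = 73,100
  night shift: 120 × 50 = 6000
  weekend shift: 80 × 225 = 18,000
Adjusted estimate = 115,100 / 720 = 159.861 → $160.

$160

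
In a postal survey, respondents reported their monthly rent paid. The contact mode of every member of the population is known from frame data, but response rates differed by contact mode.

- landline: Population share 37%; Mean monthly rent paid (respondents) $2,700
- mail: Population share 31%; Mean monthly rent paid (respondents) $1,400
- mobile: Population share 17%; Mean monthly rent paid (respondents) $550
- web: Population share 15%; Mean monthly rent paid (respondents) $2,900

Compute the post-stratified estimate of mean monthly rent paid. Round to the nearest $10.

$1,960

Post-stratification weights by population share, not respondent share:
  landline: 0.37 × 2700 = 999
  mail: 0.31 × 1400 = 434
  mobile: 0.17 × 550 = 93.5
  web: 0.15 × 2900 = 435
Post-stratified estimate = 1961.5 → $1,960.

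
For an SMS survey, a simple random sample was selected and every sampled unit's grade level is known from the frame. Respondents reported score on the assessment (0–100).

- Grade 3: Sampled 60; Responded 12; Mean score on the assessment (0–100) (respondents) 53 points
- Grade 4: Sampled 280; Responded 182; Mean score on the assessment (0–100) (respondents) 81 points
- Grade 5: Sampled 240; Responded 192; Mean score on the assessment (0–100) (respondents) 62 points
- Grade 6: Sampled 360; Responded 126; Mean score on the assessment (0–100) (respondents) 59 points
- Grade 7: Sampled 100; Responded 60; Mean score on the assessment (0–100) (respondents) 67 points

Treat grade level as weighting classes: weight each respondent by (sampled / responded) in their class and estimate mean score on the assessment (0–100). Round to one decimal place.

66.0

Class response rates: Grade 3 12/60 = 20%, Grade 4 182/280 = 65%, Grade 5 192/240 = 80%, Grade 6 126/360 = 35%, Grade 7 60/100 = 60%.
Weighting each respondent by the inverse class response rate inflates each class back to its sampled size, so the class weight is n_sampled:
  Grade 3: 60 × 53 = 3180
  Grade 4: 280 × 81 = 22,680
  Grade 5: 240 × 62 = 14,880
  Grade 6: 360 × 59 = 21,240
  Grade 7: 100 × 67 = 6700
Adjusted estimate = 68,680 / 1,040 = 66.0385 → 66.0.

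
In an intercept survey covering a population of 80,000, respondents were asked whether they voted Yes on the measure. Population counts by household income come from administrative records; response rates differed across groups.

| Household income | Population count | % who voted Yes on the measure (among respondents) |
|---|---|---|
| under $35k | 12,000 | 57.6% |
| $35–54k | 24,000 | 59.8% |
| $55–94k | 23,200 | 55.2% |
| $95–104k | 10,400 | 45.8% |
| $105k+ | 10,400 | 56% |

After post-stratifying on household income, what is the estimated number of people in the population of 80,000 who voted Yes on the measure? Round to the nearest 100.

Each cell contributes its population count × the respondent rate:
  under $35k: 12,000 × 57.6% = 6912
  $35–54k: 24,000 × 59.8% = 14,352
  $55–94k: 23,200 × 55.2% = 12806.4
  $95–104k: 10,400 × 45.8% = 4763.2
  $105k+: 10,400 × 56% = 5824
Estimated total = 44657.6 → 44,700.

44,700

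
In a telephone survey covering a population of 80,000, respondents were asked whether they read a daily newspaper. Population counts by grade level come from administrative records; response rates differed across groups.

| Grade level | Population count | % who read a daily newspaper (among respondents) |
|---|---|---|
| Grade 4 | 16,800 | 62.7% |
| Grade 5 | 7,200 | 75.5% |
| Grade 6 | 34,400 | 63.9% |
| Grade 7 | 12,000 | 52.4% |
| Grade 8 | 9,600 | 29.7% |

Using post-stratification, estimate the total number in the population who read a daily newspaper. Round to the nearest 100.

Estimated count per cell = population count × respondent percentage:
  Grade 4: 16,800 × 62.7% = 10533.6
  Grade 5: 7,200 × 75.5% = 5436
  Grade 6: 34,400 × 63.9% = 21981.6
  Grade 7: 12,000 × 52.4% = 6288
  Grade 8: 9,600 × 29.7% = 2851.2
Estimated total = 47090.4 → 47,100.

47,100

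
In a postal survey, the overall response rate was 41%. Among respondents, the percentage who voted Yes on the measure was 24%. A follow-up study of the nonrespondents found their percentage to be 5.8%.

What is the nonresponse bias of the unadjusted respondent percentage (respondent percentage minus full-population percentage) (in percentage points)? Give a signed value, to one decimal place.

+10.7 percentage points

Nonresponse fraction = 1 − 0.41 = 0.59.
Bias = (nonresponse fraction) × (respondent percentage − nonrespondent percentage)
     = 0.59 × (24 − 5.8) = 0.59 × 18.2 = 10.738.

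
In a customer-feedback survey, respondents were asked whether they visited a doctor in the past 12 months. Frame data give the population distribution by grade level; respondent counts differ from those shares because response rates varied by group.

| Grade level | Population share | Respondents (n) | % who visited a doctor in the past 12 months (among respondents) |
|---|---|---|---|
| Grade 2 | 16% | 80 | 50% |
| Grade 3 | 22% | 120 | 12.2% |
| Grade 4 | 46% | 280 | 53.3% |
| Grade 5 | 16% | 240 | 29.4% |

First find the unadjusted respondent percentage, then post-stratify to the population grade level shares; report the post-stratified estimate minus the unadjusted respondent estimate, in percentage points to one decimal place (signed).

Without adjustment, the pooled respondent share is:
  (80/720)×50 + (120/720)×12.2 + (280/720)×53.3 + (240/720)×29.4 = 38.1167%
Post-stratifying to population shares instead:
  0.16×50 + 0.22×12.2 + 0.46×53.3 + 0.16×29.4 = 39.906%
Difference = 39.906 − 38.1167 = 1.7893 pp.

+1.8 percentage points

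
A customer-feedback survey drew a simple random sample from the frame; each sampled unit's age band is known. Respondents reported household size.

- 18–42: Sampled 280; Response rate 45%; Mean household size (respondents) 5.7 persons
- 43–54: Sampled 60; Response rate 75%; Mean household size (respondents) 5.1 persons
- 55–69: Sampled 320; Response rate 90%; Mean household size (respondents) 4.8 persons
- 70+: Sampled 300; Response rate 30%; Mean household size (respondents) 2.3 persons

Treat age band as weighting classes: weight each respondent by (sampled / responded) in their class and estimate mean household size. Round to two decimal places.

Each respondent's weight = sampled/responded in their class; summing within a class gives n_sampled, so:
  18–42: 280 × 5.7 = 1596
  43–54: 60 × 5.1 = 306
  55–69: 320 × 4.8 = 1536
  70+: 300 × 2.3 = 690
Adjusted estimate = 4128 / 960 = 4.3 → 4.30.

4.30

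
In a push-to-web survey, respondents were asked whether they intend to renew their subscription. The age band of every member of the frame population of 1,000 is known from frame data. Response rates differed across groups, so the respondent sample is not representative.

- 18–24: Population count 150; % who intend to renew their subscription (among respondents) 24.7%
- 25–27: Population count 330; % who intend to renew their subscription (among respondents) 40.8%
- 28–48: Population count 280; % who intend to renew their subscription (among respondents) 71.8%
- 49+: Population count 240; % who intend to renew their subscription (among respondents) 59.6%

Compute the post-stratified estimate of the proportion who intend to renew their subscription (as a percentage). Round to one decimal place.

51.6%

Each cell contributes population-share × respondent value:
  18–24: (150/1,000) × 24.7 = 3.705
  25–27: (330/1,000) × 40.8 = 13.464
  28–48: (280/1,000) × 71.8 = 20.104
  49+: (240/1,000) × 59.6 = 14.304
Post-stratified estimate = 51.577 → 51.6%.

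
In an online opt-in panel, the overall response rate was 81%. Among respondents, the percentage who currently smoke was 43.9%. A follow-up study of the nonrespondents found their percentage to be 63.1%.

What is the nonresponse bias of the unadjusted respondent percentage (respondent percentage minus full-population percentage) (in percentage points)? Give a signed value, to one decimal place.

-3.6 percentage points

Nonresponse fraction = 1 − 0.81 = 0.19.
Bias = (nonresponse fraction) × (respondent percentage − nonrespondent percentage)
     = 0.19 × (43.9 − 63.1) = 0.19 × -19.2 = -3.648.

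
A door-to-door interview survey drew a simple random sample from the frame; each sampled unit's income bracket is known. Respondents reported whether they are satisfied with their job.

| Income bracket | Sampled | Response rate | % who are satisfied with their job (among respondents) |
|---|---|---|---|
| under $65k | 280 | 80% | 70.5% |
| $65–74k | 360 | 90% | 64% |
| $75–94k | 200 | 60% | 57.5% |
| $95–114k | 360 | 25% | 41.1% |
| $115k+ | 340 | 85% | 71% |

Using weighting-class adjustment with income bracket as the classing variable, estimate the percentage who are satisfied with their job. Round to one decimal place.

Inverse-response-rate weighting restores each class to its sampled count, so class totals weight by n_sampled:
  under $65k: 280 × 70.5 = 19,740
  $65–74k: 360 × 64 = 23,040
  $75–94k: 200 × 57.5 = 11,500
  $95–114k: 360 × 41.1 = 14,796
  $115k+: 340 × 71 = 24,140
Adjusted estimate = 93,216 / 1,540 = 60.5299 → 60.5%.

60.5%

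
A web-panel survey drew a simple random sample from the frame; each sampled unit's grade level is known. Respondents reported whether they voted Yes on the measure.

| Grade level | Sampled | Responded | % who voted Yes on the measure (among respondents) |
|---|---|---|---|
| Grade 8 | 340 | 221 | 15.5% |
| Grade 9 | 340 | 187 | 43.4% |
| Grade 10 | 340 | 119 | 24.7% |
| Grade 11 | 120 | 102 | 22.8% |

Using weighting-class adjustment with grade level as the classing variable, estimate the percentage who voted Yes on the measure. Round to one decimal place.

Response rates by class: Grade 8 221/340 = 65%, Grade 9 187/340 = 55%, Grade 10 119/340 = 35%, Grade 11 102/120 = 85%.
Inverse-response-rate weighting restores each class to its sampled count, so class totals weight by n_sampled:
  Grade 8: 340 × 15.5 = 5270
  Grade 9: 340 × 43.4 = 14,756
  Grade 10: 340 × 24.7 = 8398
  Grade 11: 120 × 22.8 = 2736
Adjusted estimate = 31,160 / 1,140 = 27.3333 → 27.3%.

27.3%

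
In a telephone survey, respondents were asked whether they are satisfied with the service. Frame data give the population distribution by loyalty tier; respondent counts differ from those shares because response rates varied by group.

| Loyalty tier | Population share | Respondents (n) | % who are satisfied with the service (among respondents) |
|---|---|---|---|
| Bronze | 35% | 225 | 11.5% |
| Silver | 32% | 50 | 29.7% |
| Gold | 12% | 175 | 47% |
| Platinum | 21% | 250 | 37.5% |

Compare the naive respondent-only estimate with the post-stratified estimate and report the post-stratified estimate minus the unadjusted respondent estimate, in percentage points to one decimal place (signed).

Naive respondent-only estimate (weights = respondent counts):
  (225/700)×11.5 + (50/700)×29.7 + (175/700)×47 + (250/700)×37.5 = 30.9607%
Reweighting by population loyalty tier shares:
  0.35×11.5 + 0.32×29.7 + 0.12×47 + 0.21×37.5 = 27.044%
Difference = 27.044 − 30.9607 = -3.9167 pp.

-3.9 percentage points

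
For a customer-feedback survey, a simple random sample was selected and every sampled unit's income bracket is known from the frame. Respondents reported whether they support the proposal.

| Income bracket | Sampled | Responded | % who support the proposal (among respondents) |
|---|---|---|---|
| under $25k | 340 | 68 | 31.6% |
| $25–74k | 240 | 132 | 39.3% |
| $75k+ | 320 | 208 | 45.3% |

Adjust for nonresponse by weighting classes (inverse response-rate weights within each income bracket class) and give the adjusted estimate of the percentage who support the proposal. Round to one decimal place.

Class response rates: under $25k 68/340 = 20%, $25–74k 132/240 = 55%, $75k+ 208/320 = 65%.
Weighting each respondent by the inverse class response rate inflates each class back to its sampled size, so the class weight is n_sampled:
  under $25k: 340 × 31.6 = 10,744
  $25–74k: 240 × 39.3 = 9432
  $75k+: 320 × 45.3 = 14,496
Adjusted estimate = 34,672 / 900 = 38.5244 → 38.5%.

38.5%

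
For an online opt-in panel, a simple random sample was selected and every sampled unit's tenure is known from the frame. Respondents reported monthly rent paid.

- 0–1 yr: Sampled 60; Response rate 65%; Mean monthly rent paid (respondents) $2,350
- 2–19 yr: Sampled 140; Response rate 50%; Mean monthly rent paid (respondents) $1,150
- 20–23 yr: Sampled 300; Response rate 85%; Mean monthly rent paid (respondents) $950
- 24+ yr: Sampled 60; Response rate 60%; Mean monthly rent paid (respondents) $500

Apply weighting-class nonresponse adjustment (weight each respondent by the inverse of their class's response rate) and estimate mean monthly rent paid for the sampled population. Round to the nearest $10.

$1,100

With weight = n_sampled/n_responded per class, the weighted class total is n_sampled:
  0–1 yr: 60 × 2350 = 141,000
  2–19 yr: 140 × 1150 = 161,000
  20–23 yr: 300 × 950 = 285,000
  24+ yr: 60 × 500 = 30,000
Adjusted estimate = 617,000 / 560 = 1101.79 → $1,100.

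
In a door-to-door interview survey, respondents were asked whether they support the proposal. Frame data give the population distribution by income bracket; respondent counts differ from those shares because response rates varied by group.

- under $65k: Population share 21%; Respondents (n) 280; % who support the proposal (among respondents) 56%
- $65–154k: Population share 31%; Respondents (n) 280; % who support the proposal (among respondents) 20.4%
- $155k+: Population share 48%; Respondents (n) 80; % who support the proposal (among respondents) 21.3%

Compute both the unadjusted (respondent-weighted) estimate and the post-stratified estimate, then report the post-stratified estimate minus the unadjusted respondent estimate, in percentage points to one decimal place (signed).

-7.8 percentage points

Naive respondent-only estimate (weights = respondent counts):
  (280/640)×56 + (280/640)×20.4 + (80/640)×21.3 = 36.0875%
Post-stratified estimate weights by population shares:
  0.21×56 + 0.31×20.4 + 0.48×21.3 = 28.308%
Difference = 28.308 − 36.0875 = -7.7795 pp.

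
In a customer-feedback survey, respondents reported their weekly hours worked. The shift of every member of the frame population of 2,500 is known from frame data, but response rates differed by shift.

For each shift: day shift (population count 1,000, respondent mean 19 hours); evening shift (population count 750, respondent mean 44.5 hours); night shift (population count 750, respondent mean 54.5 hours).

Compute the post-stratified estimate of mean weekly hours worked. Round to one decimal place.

37.3

Reweight to the known shift distribution:
  day shift: (1,000/2,500) × 19 = 7.6
  evening shift: (750/2,500) × 44.5 = 13.35
  night shift: (750/2,500) × 54.5 = 16.35
Post-stratified estimate = 37.3 → 37.3.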